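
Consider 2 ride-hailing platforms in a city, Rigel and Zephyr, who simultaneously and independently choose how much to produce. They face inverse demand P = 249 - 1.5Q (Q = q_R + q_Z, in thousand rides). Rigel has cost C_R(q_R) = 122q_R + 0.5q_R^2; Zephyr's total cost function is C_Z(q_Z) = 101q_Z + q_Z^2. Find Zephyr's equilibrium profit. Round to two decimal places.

1279.13

Rigel's profit: π_R = (249 - 1.5Q)q_R - (122q_R + (1/2)q_R²). Setting ∂π_R/∂q_R = 0: 127 - 4q_R - (3/2)(q_Z) = 0.
Zephyr's profit: π_Z = (249 - 1.5Q)q_Z - (101q_Z + q_Z²). Setting ∂π_Z/∂q_Z = 0: 148 - 5q_Z - (3/2)(q_R) = 0.
Rearranging gives the reaction functions q_R = (127 - (3/2)q_Z)/4 and q_Z = (148 - (3/2)q_R)/5.
Solving the pair: q_R = 1652/71, q_Z = 1606/71.
Price P = 249 - (3/2)·45.8873 = 180.1690.
Zephyr's profit: 180.1690·(1606/71) - 101·(1606/71) - (1606/71)² = 1279.1291.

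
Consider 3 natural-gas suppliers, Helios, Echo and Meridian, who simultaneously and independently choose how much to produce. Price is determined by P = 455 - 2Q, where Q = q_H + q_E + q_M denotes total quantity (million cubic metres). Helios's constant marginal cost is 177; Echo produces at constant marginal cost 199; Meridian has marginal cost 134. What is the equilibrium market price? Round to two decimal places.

Helios's profit: π_H = (455 - 2Q)q_H - (177q_H). Setting ∂π_H/∂q_H = 0: 278 - 4q_H - 2(q_E + q_M) = 0.
Echo's first-order condition: 256 - 4q_E - 2(q_H + q_M) = 0.
Meridian's first-order condition: 321 - 4q_M - 2(q_H + q_E) = 0.
Summing all 3 equations gives 855 − 8Q = 0, hence Q = 855/8.
Back-substituting: q_H = (278 − 855/4)/2 = 257/8, q_E = (256 − 855/4)/2 = 169/8, q_M = (321 − 855/4)/2 = 429/8.
Total output Q = 855/8, so price P = 455 - 2·(855/8) = 965/4.

241.25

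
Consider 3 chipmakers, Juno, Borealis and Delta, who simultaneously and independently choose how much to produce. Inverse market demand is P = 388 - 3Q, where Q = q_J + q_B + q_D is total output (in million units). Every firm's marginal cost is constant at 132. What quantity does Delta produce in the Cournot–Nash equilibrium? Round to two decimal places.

Each firm earns π_i = (388 - 3Q)q_i - 132q_i.
First-order condition (treating rivals' output as given): 256 - 6q_i - 3·Σ_{j≠i} q_j = 0.
With identical firms every q_j equals q_i, so Σ_{j≠i} q_j = 2q_i and 256 = 12q_i, giving q_i = 64/3.

21.33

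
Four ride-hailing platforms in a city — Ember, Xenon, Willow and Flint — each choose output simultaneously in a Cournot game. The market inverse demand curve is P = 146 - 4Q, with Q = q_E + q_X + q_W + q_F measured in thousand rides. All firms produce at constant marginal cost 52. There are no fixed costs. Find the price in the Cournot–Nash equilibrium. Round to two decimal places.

70.80

A representative firm's profit is π_i = q_i(146 - 4Q) - 52q_i.
First-order condition (treating rivals' output as given): 94 - 8q_i - 4·Σ_{j≠i} q_j = 0.
With identical firms every q_j equals q_i, so Σ_{j≠i} q_j = 3q_i and 94 = 20q_i, giving q_i = 47/10.
Total output Q = 94/5, so price P = 146 - 4·(94/5) = 354/5.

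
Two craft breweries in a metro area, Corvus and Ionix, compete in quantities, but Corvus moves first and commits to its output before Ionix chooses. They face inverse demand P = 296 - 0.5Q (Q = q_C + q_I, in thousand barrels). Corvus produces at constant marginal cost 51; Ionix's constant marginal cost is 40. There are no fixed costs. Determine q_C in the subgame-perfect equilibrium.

Solve by backward induction. Given q_C, the follower Ionix maximises π_I = (296 - (1/2)q_C - (1/2)q_I)q_I - 40q_I.
∂π_I/∂q_I = 256 - (1/2)q_C - q_I = 0 gives the reaction function q_I = (256 - (1/2)q_C).
The leader anticipates this reaction. Substituting into P = 296 - 0.5Q gives P = 168 - (1/4)q_C, so π_C = (168 - (1/4)q_C)q_C - 51q_C.
The leader's first-order condition 117 - (1/2)q_C = 0 yields q_C = 234.
Then q_I = (256 - (1/2)·234) = 139.

234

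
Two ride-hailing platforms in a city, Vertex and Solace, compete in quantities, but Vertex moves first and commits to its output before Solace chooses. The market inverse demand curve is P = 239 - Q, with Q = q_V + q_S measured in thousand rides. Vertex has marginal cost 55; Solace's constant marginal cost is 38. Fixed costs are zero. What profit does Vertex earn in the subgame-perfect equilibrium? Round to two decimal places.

3486.13

Solve by backward induction. Given q_V, the follower Solace maximises π_S = (239 - q_V - q_S)q_S - 38q_S.
∂π_S/∂q_S = 201 - q_V - 2q_S = 0 gives the reaction function q_S = (201 - q_V)/2.
Vertex substitutes q_S(q_V) into its own profit: π_V = q_V(239 - q_V - (201 - q_V)/2) - 55q_V = (277/2 - (1/2)q_V)q_V - 55q_V.
Maximising: ∂π_V/∂q_V = 167/2 - q_V = 0, giving q_V = 167/2.
Then q_S = (201 - 167/2)/2 = 235/4.
Price P = 239 - 569/4 = 387/4.
Vertex's profit: (387/4 - 55)·(167/2) = 3486.1250.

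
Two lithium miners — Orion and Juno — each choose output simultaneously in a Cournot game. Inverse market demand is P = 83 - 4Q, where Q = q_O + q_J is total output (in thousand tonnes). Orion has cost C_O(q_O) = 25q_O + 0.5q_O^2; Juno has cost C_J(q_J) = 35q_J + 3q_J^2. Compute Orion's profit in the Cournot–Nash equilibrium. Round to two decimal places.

Orion's profit: π_O = (83 - 4Q)q_O - (25q_O + (1/2)q_O²). Setting ∂π_O/∂q_O = 0: 58 - 9q_O - 4(q_J) = 0.
Juno's profit: π_J = (83 - 4Q)q_J - (35q_J + 3q_J²). Setting ∂π_J/∂q_J = 0: 48 - 14q_J - 4(q_O) = 0.
Best responses: q_O = (58 - 4q_J)/9, q_J = (48 - 4q_O)/14.
Solving the pair: q_O = 62/11, q_J = 20/11.
Price P = 83 - 4·(82/11) = 585/11.
Orion's profit: (585/11)·(62/11) - 25·(62/11) - (1/2)(62/11)² = 142.9587.

142.96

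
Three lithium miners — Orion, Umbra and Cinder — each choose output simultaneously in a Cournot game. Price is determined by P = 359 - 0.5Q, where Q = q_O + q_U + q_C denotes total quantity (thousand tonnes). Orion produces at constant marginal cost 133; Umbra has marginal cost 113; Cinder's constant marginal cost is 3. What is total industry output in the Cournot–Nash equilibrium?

414

Orion's profit: π_O = (359 - 0.5Q)q_O - (133q_O). Setting ∂π_O/∂q_O = 0: 226 - q_O - (1/2)(q_U + q_C) = 0.
Umbra's profit: π_U = (359 - 0.5Q)q_U - (113q_U). Setting ∂π_U/∂q_U = 0: 246 - q_U - (1/2)(q_O + q_C) = 0.
Cinder's first-order condition: 356 - q_C - (1/2)(q_O + q_U) = 0.
Adding the 3 first-order conditions: 828 − 2Q = 0, so Q = 414.
Back-substituting: q_O = (226 − 207)/(1/2) = 38, q_U = (246 − 207)/(1/2) = 78, q_C = (356 − 207)/(1/2) = 298.
Total output Q = 38 + 78 + 298 = 414.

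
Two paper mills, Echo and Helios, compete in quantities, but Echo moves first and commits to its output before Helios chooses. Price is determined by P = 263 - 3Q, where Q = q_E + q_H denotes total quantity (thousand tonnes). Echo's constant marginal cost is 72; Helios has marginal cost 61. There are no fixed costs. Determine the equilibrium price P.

117

The follower Helios best-responds to any q_E: π_H = (263 - 3Q)q_H - 61q_H.
Setting the follower's marginal profit to zero, 202 - 3q_E - 6q_H = 0, i.e. q_H = (202 - 3q_E)/6.
Echo substitutes q_H(q_E) into its own profit: π_E = q_E(263 - 3q_E - (202 - 3q_E)/2) - 72q_E = (162 - (3/2)q_E)q_E - 72q_E.
Maximising: ∂π_E/∂q_E = 90 - 3q_E = 0, giving q_E = 30.
Then q_H = (202 - 3·30)/6 = 56/3.
Total output Q = 146/3, so price P = 263 - 3·(146/3) = 117.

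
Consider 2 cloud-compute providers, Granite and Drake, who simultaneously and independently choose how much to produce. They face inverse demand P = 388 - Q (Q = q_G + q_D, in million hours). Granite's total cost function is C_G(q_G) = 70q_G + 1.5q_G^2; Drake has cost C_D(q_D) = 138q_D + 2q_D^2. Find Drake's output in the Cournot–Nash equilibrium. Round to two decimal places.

32.14

Granite's profit: π_G = (388 - Q)q_G - (70q_G + (3/2)q_G²). Setting ∂π_G/∂q_G = 0: 318 - 5q_G - (q_D) = 0.
Drake's first-order condition: 250 - 6q_D - (q_G) = 0.
So q_G = (318 - q_D)/5 and q_D = (250 - q_G)/6.
Substituting one into the other gives q_G = 1658/29 and q_D = 932/29.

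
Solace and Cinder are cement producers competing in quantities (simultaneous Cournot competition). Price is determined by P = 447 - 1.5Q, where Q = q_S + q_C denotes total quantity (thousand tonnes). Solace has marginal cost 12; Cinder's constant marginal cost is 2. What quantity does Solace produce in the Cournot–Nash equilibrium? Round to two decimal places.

Solace's profit: π_S = (447 - 1.5Q)q_S - (12q_S). Setting ∂π_S/∂q_S = 0: 435 - 3q_S - (3/2)(q_C) = 0.
Cinder's profit: π_C = (447 - 1.5Q)q_C - (2q_C). Setting ∂π_C/∂q_C = 0: 445 - 3q_C - (3/2)(q_S) = 0.
Rearranging gives the reaction functions q_S = (435 - (3/2)q_C)/3 and q_C = (445 - (3/2)q_S)/3.
Solving the pair: q_S = 850/9, q_C = 910/9.

94.44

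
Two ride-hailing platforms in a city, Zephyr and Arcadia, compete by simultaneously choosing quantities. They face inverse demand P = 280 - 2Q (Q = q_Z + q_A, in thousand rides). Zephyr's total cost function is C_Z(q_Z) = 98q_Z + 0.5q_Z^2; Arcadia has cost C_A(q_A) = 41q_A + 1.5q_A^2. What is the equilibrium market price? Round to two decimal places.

175.03

Zephyr's profit: π_Z = (280 - 2Q)q_Z - (98q_Z + (1/2)q_Z²). Setting ∂π_Z/∂q_Z = 0: 182 - 5q_Z - 2(q_A) = 0.
Arcadia's first-order condition: 239 - 7q_A - 2(q_Z) = 0.
So q_Z = (182 - 2q_A)/5 and q_A = (239 - 2q_Z)/7.
Solving the pair: q_Z = 796/31, q_A = 831/31.
Total output Q = 1627/31, so price P = 280 - 2·(1627/31) = 175.0323.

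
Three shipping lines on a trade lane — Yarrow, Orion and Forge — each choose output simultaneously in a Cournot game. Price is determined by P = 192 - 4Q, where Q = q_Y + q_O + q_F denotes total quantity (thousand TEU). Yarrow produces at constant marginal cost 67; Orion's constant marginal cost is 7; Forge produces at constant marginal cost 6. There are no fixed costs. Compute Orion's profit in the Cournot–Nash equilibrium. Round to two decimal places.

930.25

Yarrow's profit: π_Y = (192 - 4Q)q_Y - (67q_Y). Setting ∂π_Y/∂q_Y = 0: 125 - 8q_Y - 4(q_O + q_F) = 0.
Orion's first-order condition: 185 - 8q_O - 4(q_Y + q_F) = 0.
Forge's profit: π_F = (192 - 4Q)q_F - (6q_F). Setting ∂π_F/∂q_F = 0: 186 - 8q_F - 4(q_Y + q_O) = 0.
Summing all 3 equations gives 496 − 16Q = 0, hence Q = 31.
Back-substituting: q_Y = (125 − 124)/4 = 1/4, q_O = (185 − 124)/4 = 61/4, q_F = (186 − 124)/4 = 31/2.
Price P = 192 - 4·31 = 68.
Orion's profit: (68 - 7)·(61/4) = 930.2500.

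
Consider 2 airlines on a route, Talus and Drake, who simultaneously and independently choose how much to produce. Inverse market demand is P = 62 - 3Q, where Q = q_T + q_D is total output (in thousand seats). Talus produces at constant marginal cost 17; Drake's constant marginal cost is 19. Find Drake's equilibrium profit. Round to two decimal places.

62.26

Talus's profit: π_T = (62 - 3Q)q_T - (17q_T). Setting ∂π_T/∂q_T = 0: 45 - 6q_T - 3(q_D) = 0.
Drake's first-order condition: 43 - 6q_D - 3(q_T) = 0.
Rearranging gives the reaction functions q_T = (45 - 3q_D)/6 and q_D = (43 - 3q_T)/6.
Substituting one into the other gives q_T = 47/9 and q_D = 41/9.
Price P = 62 - 3·(88/9) = 98/3.
Drake's profit: (98/3 - 19)·(41/9) = 1681/27.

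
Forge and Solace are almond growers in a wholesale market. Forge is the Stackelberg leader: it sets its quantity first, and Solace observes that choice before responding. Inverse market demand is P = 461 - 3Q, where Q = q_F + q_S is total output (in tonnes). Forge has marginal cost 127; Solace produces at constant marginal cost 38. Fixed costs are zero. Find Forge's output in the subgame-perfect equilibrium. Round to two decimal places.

The follower Solace best-responds to any q_F: π_S = (461 - 3Q)q_S - 38q_S.
∂π_S/∂q_S = 423 - 3q_F - 6q_S = 0 gives the reaction function q_S = (423 - 3q_F)/6.
Forge substitutes q_S(q_F) into its own profit: π_F = q_F(461 - 3q_F - (423 - 3q_F)/2) - 127q_F = (499/2 - (3/2)q_F)q_F - 127q_F.
Maximising: ∂π_F/∂q_F = 245/2 - 3q_F = 0, giving q_F = 245/6.
Then q_S = (423 - 3·(245/6))/6 = 601/12.

40.83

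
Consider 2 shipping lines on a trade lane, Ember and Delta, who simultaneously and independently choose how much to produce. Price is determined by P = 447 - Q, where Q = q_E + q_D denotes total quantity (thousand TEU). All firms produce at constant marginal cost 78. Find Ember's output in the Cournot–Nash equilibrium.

123

Each firm earns π_i = (447 - Q)q_i - 78q_i.
First-order condition (treating rivals' output as given): 369 - 2q_i - q_j = 0.
With identical firms every q_j equals q_i, so q_j = q_i and 369 = 3q_i, giving q_i = 123.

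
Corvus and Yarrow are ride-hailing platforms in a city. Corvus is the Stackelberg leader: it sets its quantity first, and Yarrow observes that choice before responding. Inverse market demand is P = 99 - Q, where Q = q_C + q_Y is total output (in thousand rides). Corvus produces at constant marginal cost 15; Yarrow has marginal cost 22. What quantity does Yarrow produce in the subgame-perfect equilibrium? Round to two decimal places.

15.75

The follower Yarrow best-responds to any q_C: π_Y = (99 - Q)q_Y - 22q_Y.
Setting the follower's marginal profit to zero, 77 - q_C - 2q_Y = 0, i.e. q_Y = (77 - q_C)/2.
Corvus substitutes q_Y(q_C) into its own profit: π_C = q_C(99 - q_C - (77 - q_C)/2) - 15q_C = (121/2 - (1/2)q_C)q_C - 15q_C.
The leader's first-order condition 91/2 - q_C = 0 yields q_C = 91/2.
Then q_Y = (77 - 91/2)/2 = 63/4.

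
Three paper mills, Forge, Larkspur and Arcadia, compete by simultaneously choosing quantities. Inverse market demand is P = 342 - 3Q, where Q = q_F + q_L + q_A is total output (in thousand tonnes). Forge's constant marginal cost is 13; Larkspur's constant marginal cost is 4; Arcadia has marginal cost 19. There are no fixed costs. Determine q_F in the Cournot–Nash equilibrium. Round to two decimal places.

Forge's profit: π_F = (342 - 3Q)q_F - (13q_F). Setting ∂π_F/∂q_F = 0: 329 - 6q_F - 3(q_L + q_A) = 0.
Larkspur's profit: π_L = (342 - 3Q)q_L - (4q_L). Setting ∂π_L/∂q_L = 0: 338 - 6q_L - 3(q_F + q_A) = 0.
Arcadia's profit: π_A = (342 - 3Q)q_A - (19q_A). Setting ∂π_A/∂q_A = 0: 323 - 6q_A - 3(q_F + q_L) = 0.
Adding the 3 first-order conditions: 990 − 12Q = 0, so Q = 165/2.
Back-substituting: q_F = (329 − 495/2)/3 = 163/6, q_L = (338 − 495/2)/3 = 181/6, q_A = (323 − 495/2)/3 = 151/6.

27.17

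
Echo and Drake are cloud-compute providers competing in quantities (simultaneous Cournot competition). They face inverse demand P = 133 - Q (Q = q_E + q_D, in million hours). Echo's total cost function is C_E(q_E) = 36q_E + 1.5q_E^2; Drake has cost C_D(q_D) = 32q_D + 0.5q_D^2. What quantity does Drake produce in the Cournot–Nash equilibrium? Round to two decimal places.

29.14

Echo's profit: π_E = (133 - Q)q_E - (36q_E + (3/2)q_E²). Setting ∂π_E/∂q_E = 0: 97 - 5q_E - (q_D) = 0.
Drake's profit: π_D = (133 - Q)q_D - (32q_D + (1/2)q_D²). Setting ∂π_D/∂q_D = 0: 101 - 3q_D - (q_E) = 0.
Rearranging gives the reaction functions q_E = (97 - q_D)/5 and q_D = (101 - q_E)/3.
Substituting one into the other gives q_E = 95/7 and q_D = 204/7.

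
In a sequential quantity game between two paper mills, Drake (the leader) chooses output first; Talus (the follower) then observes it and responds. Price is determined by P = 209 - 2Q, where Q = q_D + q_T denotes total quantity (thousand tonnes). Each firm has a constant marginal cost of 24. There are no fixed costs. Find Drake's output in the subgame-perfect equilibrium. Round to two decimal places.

46.25

Solve by backward induction. Given q_D, the follower Talus maximises π_T = (209 - 2q_D - 2q_T)q_T - 24q_T.
Follower FOC: 185 - 2q_D - 4q_T = 0, so q_T(q_D) = (185 - 2q_D)/4.
Drake substitutes q_T(q_D) into its own profit: π_D = q_D(209 - 2q_D - (185 - 2q_D)/2) - 24q_D = (233/2 - q_D)q_D - 24q_D.
Maximising: ∂π_D/∂q_D = 185/2 - 2q_D = 0, giving q_D = 185/4.
Then q_T = (185 - 2·(185/4))/4 = 185/8.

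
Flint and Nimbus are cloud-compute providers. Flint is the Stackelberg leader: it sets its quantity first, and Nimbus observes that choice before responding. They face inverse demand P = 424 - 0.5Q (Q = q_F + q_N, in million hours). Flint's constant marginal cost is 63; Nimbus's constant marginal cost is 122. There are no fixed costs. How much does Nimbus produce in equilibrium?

92

Solve by backward induction. Given q_F, the follower Nimbus maximises π_N = (424 - (1/2)q_F - (1/2)q_N)q_N - 122q_N.
∂π_N/∂q_N = 302 - (1/2)q_F - q_N = 0 gives the reaction function q_N = (302 - (1/2)q_F).
The leader anticipates this reaction. Substituting into P = 424 - 0.5Q gives P = 273 - (1/4)q_F, so π_F = (273 - (1/4)q_F)q_F - 63q_F.
Leader FOC: 210 - (1/2)q_F = 0, so q_F = 420.
Then q_N = (302 - (1/2)·420) = 92.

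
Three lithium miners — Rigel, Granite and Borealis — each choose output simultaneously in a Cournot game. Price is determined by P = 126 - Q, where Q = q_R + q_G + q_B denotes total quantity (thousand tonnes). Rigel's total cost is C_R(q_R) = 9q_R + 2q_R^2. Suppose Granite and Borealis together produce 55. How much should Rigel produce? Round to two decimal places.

10.33

With rivals' combined output fixed at 55, Rigel's profit is π_R = (126 - 55 - q_R)q_R - (9q_R + 2q_R²) = (71 - q_R)q_R - (9q_R + 2q_R²).
∂π_R/∂q_R = 62 - 6q_R = 0, so q_R = 31/3.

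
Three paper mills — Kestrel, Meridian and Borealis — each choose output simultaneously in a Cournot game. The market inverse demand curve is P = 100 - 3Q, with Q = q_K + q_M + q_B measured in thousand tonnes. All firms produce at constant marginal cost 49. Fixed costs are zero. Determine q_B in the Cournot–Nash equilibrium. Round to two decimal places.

Each firm earns π_i = (100 - 3Q)q_i - 49q_i.
First-order condition (treating rivals' output as given): 51 - 6q_i - 3·Σ_{j≠i} q_j = 0.
With identical firms every q_j equals q_i, so Σ_{j≠i} q_j = 2q_i and 51 = 12q_i, giving q_i = 17/4.

4.25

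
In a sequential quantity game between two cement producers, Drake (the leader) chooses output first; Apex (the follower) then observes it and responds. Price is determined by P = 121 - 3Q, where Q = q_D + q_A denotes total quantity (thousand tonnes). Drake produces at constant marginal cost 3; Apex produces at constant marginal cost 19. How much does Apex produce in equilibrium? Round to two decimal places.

Solve by backward induction. Given q_D, the follower Apex maximises π_A = (121 - 3q_D - 3q_A)q_A - 19q_A.
Setting the follower's marginal profit to zero, 102 - 3q_D - 6q_A = 0, i.e. q_A = (102 - 3q_D)/6.
The leader anticipates this reaction. Substituting into P = 121 - 3Q gives P = 70 - (3/2)q_D, so π_D = (70 - (3/2)q_D)q_D - 3q_D.
Leader FOC: 67 - 3q_D = 0, so q_D = 67/3.
Then q_A = (102 - 3·(67/3))/6 = 35/6.

5.83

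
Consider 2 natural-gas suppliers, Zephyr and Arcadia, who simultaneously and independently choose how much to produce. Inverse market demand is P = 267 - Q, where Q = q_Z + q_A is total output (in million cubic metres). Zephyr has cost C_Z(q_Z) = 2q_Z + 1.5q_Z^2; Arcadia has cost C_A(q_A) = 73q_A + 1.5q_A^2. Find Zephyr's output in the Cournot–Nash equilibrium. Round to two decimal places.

Zephyr's profit: π_Z = (267 - Q)q_Z - (2q_Z + (3/2)q_Z²). Setting ∂π_Z/∂q_Z = 0: 265 - 5q_Z - (q_A) = 0.
Arcadia's profit: π_A = (267 - Q)q_A - (73q_A + (3/2)q_A²). Setting ∂π_A/∂q_A = 0: 194 - 5q_A - (q_Z) = 0.
Best responses: q_Z = (265 - q_A)/5, q_A = (194 - q_Z)/5.
Solving the pair: q_Z = 377/8, q_A = 235/8.

47.13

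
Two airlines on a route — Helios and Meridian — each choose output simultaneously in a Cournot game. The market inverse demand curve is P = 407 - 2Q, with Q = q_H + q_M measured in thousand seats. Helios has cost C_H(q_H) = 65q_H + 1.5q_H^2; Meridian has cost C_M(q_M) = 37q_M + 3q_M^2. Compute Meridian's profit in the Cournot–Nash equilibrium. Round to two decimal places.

4169.92

Helios's profit: π_H = (407 - 2Q)q_H - (65q_H + (3/2)q_H²). Setting ∂π_H/∂q_H = 0: 342 - 7q_H - 2(q_M) = 0.
Meridian's profit: π_M = (407 - 2Q)q_M - (37q_M + 3q_M²). Setting ∂π_M/∂q_M = 0: 370 - 10q_M - 2(q_H) = 0.
So q_H = (342 - 2q_M)/7 and q_M = (370 - 2q_H)/10.
Solving the pair: q_H = 1340/33, q_M = 953/33.
Price P = 407 - 2·69.4848 = 268.0303.
Meridian's profit: 268.0303·(953/33) - 37·(953/33) - 3(953/33)² = 4169.9219.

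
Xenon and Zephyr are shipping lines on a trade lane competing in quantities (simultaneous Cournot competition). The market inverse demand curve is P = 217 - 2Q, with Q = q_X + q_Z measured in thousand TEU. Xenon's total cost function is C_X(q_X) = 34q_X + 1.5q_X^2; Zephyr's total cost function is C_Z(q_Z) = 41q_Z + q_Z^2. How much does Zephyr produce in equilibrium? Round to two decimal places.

22.79

Xenon's profit: π_X = (217 - 2Q)q_X - (34q_X + (3/2)q_X²). Setting ∂π_X/∂q_X = 0: 183 - 7q_X - 2(q_Z) = 0.
Zephyr's first-order condition: 176 - 6q_Z - 2(q_X) = 0.
Best responses: q_X = (183 - 2q_Z)/7, q_Z = (176 - 2q_X)/6.
Solving the pair: q_X = 373/19, q_Z = 433/19.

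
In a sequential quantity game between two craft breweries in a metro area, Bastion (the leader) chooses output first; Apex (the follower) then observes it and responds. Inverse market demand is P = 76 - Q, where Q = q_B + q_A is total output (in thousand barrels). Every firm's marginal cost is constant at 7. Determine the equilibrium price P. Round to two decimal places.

Solve by backward induction. Given q_B, the follower Apex maximises π_A = (76 - q_B - q_A)q_A - 7q_A.
Follower FOC: 69 - q_B - 2q_A = 0, so q_A(q_B) = (69 - q_B)/2.
The leader anticipates this reaction. Substituting into P = 76 - Q gives P = 83/2 - (1/2)q_B, so π_B = (83/2 - (1/2)q_B)q_B - 7q_B.
Maximising: ∂π_B/∂q_B = 69/2 - q_B = 0, giving q_B = 69/2.
Then q_A = (69 - 69/2)/2 = 69/4.
Total output Q = 207/4, so price P = 76 - 207/4 = 97/4.

24.25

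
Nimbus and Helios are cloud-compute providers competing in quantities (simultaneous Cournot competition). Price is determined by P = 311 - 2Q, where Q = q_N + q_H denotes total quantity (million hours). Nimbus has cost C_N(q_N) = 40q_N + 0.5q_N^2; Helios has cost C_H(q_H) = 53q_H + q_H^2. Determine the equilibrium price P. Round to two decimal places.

168.08

Nimbus's profit: π_N = (311 - 2Q)q_N - (40q_N + (1/2)q_N²). Setting ∂π_N/∂q_N = 0: 271 - 5q_N - 2(q_H) = 0.
Helios's profit: π_H = (311 - 2Q)q_H - (53q_H + q_H²). Setting ∂π_H/∂q_H = 0: 258 - 6q_H - 2(q_N) = 0.
Best responses: q_N = (271 - 2q_H)/5, q_H = (258 - 2q_N)/6.
Substituting one into the other gives q_N = 555/13 and q_H = 374/13.
Total output Q = 929/13, so price P = 311 - 2·(929/13) = 168.0769.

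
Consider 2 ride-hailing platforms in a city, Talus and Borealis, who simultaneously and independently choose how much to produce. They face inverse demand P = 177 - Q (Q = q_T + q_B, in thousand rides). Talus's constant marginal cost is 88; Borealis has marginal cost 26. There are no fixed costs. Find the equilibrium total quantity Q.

Talus's profit: π_T = (177 - Q)q_T - (88q_T). Setting ∂π_T/∂q_T = 0: 89 - 2q_T - (q_B) = 0.
Borealis's profit: π_B = (177 - Q)q_B - (26q_B). Setting ∂π_B/∂q_B = 0: 151 - 2q_B - (q_T) = 0.
So q_T = (89 - q_B)/2 and q_B = (151 - q_T)/2.
Solving the pair: q_T = 9, q_B = 71.
Total output Q = 9 + 71 = 80.

80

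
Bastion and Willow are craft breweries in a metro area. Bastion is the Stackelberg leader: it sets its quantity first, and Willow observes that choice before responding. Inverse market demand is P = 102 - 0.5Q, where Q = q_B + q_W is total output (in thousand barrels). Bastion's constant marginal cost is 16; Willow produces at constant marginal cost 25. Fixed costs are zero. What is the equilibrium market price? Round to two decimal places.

39.75

Solve by backward induction. Given q_B, the follower Willow maximises π_W = (102 - (1/2)q_B - (1/2)q_W)q_W - 25q_W.
∂π_W/∂q_W = 77 - (1/2)q_B - q_W = 0 gives the reaction function q_W = (77 - (1/2)q_B).
Bastion substitutes q_W(q_B) into its own profit: π_B = q_B(102 - (1/2)q_B - (77 - (1/2)q_B)/2) - 16q_B = (127/2 - (1/4)q_B)q_B - 16q_B.
Leader FOC: 95/2 - (1/2)q_B = 0, so q_B = 95.
Then q_W = (77 - (1/2)·95) = 59/2.
Total output Q = 249/2, so price P = 102 - (1/2)·(249/2) = 159/4.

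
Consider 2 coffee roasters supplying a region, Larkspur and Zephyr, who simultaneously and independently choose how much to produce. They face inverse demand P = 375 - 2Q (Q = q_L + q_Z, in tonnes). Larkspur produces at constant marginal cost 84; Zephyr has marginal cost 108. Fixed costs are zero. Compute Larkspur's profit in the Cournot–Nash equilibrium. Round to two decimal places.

5512.50

Larkspur's profit: π_L = (375 - 2Q)q_L - (84q_L). Setting ∂π_L/∂q_L = 0: 291 - 4q_L - 2(q_Z) = 0.
Zephyr's profit: π_Z = (375 - 2Q)q_Z - (108q_Z). Setting ∂π_Z/∂q_Z = 0: 267 - 4q_Z - 2(q_L) = 0.
Rearranging gives the reaction functions q_L = (291 - 2q_Z)/4 and q_Z = (267 - 2q_L)/4.
Substituting one into the other gives q_L = 105/2 and q_Z = 81/2.
Price P = 375 - 2·93 = 189.
Larkspur's profit: (189 - 84)·(105/2) = 5512.5000.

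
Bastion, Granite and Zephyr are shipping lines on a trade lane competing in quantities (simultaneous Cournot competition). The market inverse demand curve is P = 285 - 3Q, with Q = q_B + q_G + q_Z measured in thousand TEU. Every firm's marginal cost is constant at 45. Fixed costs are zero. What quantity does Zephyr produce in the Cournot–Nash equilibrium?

A representative firm's profit is π_i = q_i(285 - 3Q) - 45q_i.
Setting ∂π_i/∂q_i = 0 with rivals' quantities fixed: 240 - 6q_i - 3·Σ_{j≠i} q_j = 0.
By symmetry each firm produces the same amount; substituting Σ_{j≠i} q_j = 2q_i yields q_i = 240/12 = 20.

20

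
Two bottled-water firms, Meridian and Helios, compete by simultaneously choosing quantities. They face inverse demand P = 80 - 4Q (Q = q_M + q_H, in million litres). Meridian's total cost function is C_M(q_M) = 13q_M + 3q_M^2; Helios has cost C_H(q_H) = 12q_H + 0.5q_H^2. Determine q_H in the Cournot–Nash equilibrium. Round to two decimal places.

Meridian's profit: π_M = (80 - 4Q)q_M - (13q_M + 3q_M²). Setting ∂π_M/∂q_M = 0: 67 - 14q_M - 4(q_H) = 0.
Helios's first-order condition: 68 - 9q_H - 4(q_M) = 0.
So q_M = (67 - 4q_H)/14 and q_H = (68 - 4q_M)/9.
Substituting one into the other gives q_M = 331/110 and q_H = 342/55.

6.22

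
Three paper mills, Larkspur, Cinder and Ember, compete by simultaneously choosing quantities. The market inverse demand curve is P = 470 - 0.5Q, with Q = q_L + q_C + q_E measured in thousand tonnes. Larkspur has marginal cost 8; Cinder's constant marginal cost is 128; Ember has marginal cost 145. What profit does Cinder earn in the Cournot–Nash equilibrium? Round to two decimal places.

7140.13

Larkspur's profit: π_L = (470 - 0.5Q)q_L - (8q_L). Setting ∂π_L/∂q_L = 0: 462 - q_L - (1/2)(q_C + q_E) = 0.
Cinder's profit: π_C = (470 - 0.5Q)q_C - (128q_C). Setting ∂π_C/∂q_C = 0: 342 - q_C - (1/2)(q_L + q_E) = 0.
Ember's profit: π_E = (470 - 0.5Q)q_E - (145q_E). Setting ∂π_E/∂q_E = 0: 325 - q_E - (1/2)(q_L + q_C) = 0.
Adding the 3 first-order conditions: 1129 − 2Q = 0, so Q = 1129/2.
Back-substituting: q_L = (462 − 1129/4)/(1/2) = 719/2, q_C = (342 − 1129/4)/(1/2) = 239/2, q_E = (325 − 1129/4)/(1/2) = 171/2.
Price P = 470 - (1/2)·(1129/2) = 751/4.
Cinder's profit: (751/4 - 128)·(239/2) = 7140.1250.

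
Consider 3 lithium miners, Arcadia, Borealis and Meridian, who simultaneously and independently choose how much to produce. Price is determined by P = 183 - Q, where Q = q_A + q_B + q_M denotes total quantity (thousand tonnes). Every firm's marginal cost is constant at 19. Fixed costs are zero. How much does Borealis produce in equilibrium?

A representative firm's profit is π_i = q_i(183 - Q) - 19q_i.
First-order condition (treating rivals' output as given): 164 - 2q_i - Σ_{j≠i} q_j = 0.
With identical firms every q_j equals q_i, so Σ_{j≠i} q_j = 2q_i and 164 = 4q_i, giving q_i = 41.

41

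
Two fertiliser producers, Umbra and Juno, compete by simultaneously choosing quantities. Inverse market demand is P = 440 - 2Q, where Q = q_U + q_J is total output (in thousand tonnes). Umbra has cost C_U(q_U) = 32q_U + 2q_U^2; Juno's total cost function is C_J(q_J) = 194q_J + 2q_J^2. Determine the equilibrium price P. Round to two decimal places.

Umbra's profit: π_U = (440 - 2Q)q_U - (32q_U + 2q_U²). Setting ∂π_U/∂q_U = 0: 408 - 8q_U - 2(q_J) = 0.
Juno's profit: π_J = (440 - 2Q)q_J - (194q_J + 2q_J²). Setting ∂π_J/∂q_J = 0: 246 - 8q_J - 2(q_U) = 0.
So q_U = (408 - 2q_J)/8 and q_J = (246 - 2q_U)/8.
Solving the pair: q_U = 231/5, q_J = 96/5.
Total output Q = 327/5, so price P = 440 - 2·(327/5) = 1546/5.

309.20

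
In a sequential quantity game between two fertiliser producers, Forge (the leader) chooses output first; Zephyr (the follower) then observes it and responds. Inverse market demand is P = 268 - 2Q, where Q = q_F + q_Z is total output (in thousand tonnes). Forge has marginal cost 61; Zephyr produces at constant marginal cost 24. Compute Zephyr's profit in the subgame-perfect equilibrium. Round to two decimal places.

The follower Zephyr best-responds to any q_F: π_Z = (268 - 2Q)q_Z - 24q_Z.
∂π_Z/∂q_Z = 244 - 2q_F - 4q_Z = 0 gives the reaction function q_Z = (244 - 2q_F)/4.
Forge substitutes q_Z(q_F) into its own profit: π_F = q_F(268 - 2q_F - (244 - 2q_F)/2) - 61q_F = (146 - q_F)q_F - 61q_F.
Leader FOC: 85 - 2q_F = 0, so q_F = 85/2.
Then q_Z = (244 - 2·(85/2))/4 = 159/4.
Price P = 268 - 2·(329/4) = 207/2.
Zephyr's profit: (207/2 - 24)·(159/4) = 3160.1250.

3160.13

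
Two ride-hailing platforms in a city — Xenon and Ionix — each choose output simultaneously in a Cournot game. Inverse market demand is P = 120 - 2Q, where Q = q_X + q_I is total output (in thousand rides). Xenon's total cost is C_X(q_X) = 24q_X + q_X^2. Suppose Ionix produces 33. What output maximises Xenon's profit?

5

With the rival's output fixed at 33, Xenon's profit is π_X = (120 - 2·33 - 2q_X)q_X - (24q_X + q_X²) = (54 - 2q_X)q_X - (24q_X + q_X²).
∂π_X/∂q_X = 30 - 6q_X = 0, so q_X = 5.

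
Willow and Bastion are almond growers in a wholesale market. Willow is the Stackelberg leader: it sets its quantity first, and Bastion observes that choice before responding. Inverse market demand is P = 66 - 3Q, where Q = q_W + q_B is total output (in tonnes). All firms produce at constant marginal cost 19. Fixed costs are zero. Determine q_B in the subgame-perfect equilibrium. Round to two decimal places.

Solve by backward induction. Given q_W, the follower Bastion maximises π_B = (66 - 3q_W - 3q_B)q_B - 19q_B.
Follower FOC: 47 - 3q_W - 6q_B = 0, so q_B(q_W) = (47 - 3q_W)/6.
Willow substitutes q_B(q_W) into its own profit: π_W = q_W(66 - 3q_W - (47 - 3q_W)/2) - 19q_W = (85/2 - (3/2)q_W)q_W - 19q_W.
Maximising: ∂π_W/∂q_W = 47/2 - 3q_W = 0, giving q_W = 47/6.
Then q_B = (47 - 3·(47/6))/6 = 47/12.

3.92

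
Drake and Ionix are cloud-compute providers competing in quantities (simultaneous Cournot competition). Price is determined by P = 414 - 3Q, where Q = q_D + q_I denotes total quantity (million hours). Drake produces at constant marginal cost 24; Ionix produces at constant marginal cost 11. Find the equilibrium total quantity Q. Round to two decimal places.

88.11

Drake's profit: π_D = (414 - 3Q)q_D - (24q_D). Setting ∂π_D/∂q_D = 0: 390 - 6q_D - 3(q_I) = 0.
Ionix's profit: π_I = (414 - 3Q)q_I - (11q_I). Setting ∂π_I/∂q_I = 0: 403 - 6q_I - 3(q_D) = 0.
Rearranging gives the reaction functions q_D = (390 - 3q_I)/6 and q_I = (403 - 3q_D)/6.
Solving the pair: q_D = 377/9, q_I = 416/9.
Total output Q = 377/9 + 416/9 = 793/9.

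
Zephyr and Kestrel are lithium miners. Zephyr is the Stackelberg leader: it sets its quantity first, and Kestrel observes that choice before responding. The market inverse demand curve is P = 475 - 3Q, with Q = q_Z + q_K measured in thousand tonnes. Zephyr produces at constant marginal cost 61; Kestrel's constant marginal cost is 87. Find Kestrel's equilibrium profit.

Solve by backward induction. Given q_Z, the follower Kestrel maximises π_K = (475 - 3q_Z - 3q_K)q_K - 87q_K.
Follower FOC: 388 - 3q_Z - 6q_K = 0, so q_K(q_Z) = (388 - 3q_Z)/6.
Zephyr substitutes q_K(q_Z) into its own profit: π_Z = q_Z(475 - 3q_Z - (388 - 3q_Z)/2) - 61q_Z = (281 - (3/2)q_Z)q_Z - 61q_Z.
Leader FOC: 220 - 3q_Z = 0, so q_Z = 220/3.
Then q_K = (388 - 3·(220/3))/6 = 28.
Price P = 475 - 3·(304/3) = 171.
Kestrel's profit: (171 - 87)·28 = 2352.

2352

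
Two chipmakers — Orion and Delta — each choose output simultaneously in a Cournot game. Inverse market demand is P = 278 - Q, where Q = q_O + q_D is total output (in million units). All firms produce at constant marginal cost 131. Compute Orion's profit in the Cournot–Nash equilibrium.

Each firm earns π_i = (278 - Q)q_i - 131q_i.
First-order condition (treating rivals' output as given): 147 - 2q_i - q_j = 0.
With identical firms every q_j equals q_i, so q_j = q_i and 147 = 3q_i, giving q_i = 49.
Price P = 278 - 98 = 180.
Orion's profit: (180 - 131)·49 = 2401.

2401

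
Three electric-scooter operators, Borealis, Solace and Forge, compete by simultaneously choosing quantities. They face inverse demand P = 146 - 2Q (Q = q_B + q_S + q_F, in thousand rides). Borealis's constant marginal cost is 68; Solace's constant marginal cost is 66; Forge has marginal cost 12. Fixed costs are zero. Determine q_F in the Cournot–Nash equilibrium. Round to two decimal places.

30.50

Borealis's profit: π_B = (146 - 2Q)q_B - (68q_B). Setting ∂π_B/∂q_B = 0: 78 - 4q_B - 2(q_S + q_F) = 0.
Solace's profit: π_S = (146 - 2Q)q_S - (66q_S). Setting ∂π_S/∂q_S = 0: 80 - 4q_S - 2(q_B + q_F) = 0.
Forge's profit: π_F = (146 - 2Q)q_F - (12q_F). Setting ∂π_F/∂q_F = 0: 134 - 4q_F - 2(q_B + q_S) = 0.
Summing all 3 equations gives 292 − 8Q = 0, hence Q = 73/2.
Back-substituting: q_B = (78 − 73)/2 = 5/2, q_S = (80 − 73)/2 = 7/2, q_F = (134 − 73)/2 = 61/2.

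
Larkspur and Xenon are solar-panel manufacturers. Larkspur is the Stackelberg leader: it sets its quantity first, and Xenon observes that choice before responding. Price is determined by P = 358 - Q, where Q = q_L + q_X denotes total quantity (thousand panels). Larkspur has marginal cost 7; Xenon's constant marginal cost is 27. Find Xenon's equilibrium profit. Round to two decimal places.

5292.56

The follower Xenon best-responds to any q_L: π_X = (358 - Q)q_X - 27q_X.
∂π_X/∂q_X = 331 - q_L - 2q_X = 0 gives the reaction function q_X = (331 - q_L)/2.
The leader anticipates this reaction. Substituting into P = 358 - Q gives P = 385/2 - (1/2)q_L, so π_L = (385/2 - (1/2)q_L)q_L - 7q_L.
The leader's first-order condition 371/2 - q_L = 0 yields q_L = 371/2.
Then q_X = (331 - 371/2)/2 = 291/4.
Price P = 358 - 1033/4 = 399/4.
Xenon's profit: (399/4 - 27)·(291/4) = 5292.5625.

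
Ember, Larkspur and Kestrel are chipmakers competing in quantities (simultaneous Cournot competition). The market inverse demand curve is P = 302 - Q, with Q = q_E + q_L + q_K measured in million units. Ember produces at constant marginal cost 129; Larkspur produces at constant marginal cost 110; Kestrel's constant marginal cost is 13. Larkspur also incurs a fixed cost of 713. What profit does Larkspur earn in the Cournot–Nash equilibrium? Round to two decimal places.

99.25

Ember's profit: π_E = (302 - Q)q_E - (129q_E). Setting ∂π_E/∂q_E = 0: 173 - 2q_E - (q_L + q_K) = 0.
Larkspur's first-order condition: 192 - 2q_L - (q_E + q_K) = 0.
Kestrel's first-order condition: 289 - 2q_K - (q_E + q_L) = 0.
Adding the 3 conditions: 654 − 2Q − 2Q = 0, i.e. Q = 327/2.
Back-substituting: q_E = (173 − 327/2) = 19/2, q_L = (192 − 327/2) = 57/2, q_K = (289 − 327/2) = 251/2.
Price P = 302 - 327/2 = 277/2.
Larkspur's profit: (277/2 - 110)·(57/2) - 713 = 397/4.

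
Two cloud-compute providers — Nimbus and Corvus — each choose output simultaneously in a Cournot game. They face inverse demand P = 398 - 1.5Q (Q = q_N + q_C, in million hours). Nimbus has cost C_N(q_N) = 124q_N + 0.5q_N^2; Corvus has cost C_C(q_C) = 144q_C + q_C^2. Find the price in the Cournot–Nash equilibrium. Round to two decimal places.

Nimbus's profit: π_N = (398 - 1.5Q)q_N - (124q_N + (1/2)q_N²). Setting ∂π_N/∂q_N = 0: 274 - 4q_N - (3/2)(q_C) = 0.
Corvus's first-order condition: 254 - 5q_C - (3/2)(q_N) = 0.
Best responses: q_N = (274 - (3/2)q_C)/4, q_C = (254 - (3/2)q_N)/5.
Solving the pair: q_N = 55.7183, q_C = 34.0845.
Total output Q = 89.8028, so price P = 398 - (3/2)·89.8028 = 263.2958.

263.30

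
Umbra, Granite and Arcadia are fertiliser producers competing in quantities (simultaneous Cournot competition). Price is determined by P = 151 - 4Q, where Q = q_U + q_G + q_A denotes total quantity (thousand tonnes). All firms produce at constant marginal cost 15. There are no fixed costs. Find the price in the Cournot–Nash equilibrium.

A representative firm's profit is π_i = q_i(151 - 4Q) - 15q_i.
Setting ∂π_i/∂q_i = 0 with rivals' quantities fixed: 136 - 8q_i - 4·Σ_{j≠i} q_j = 0.
With identical firms every q_j equals q_i, so Σ_{j≠i} q_j = 2q_i and 136 = 16q_i, giving q_i = 17/2.
Total output Q = 51/2, so price P = 151 - 4·(51/2) = 49.

49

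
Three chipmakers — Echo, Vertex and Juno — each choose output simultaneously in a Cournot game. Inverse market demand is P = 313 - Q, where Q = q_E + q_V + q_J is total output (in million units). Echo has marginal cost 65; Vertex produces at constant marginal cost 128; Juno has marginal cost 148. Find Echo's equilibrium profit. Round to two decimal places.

9702.25

Echo's profit: π_E = (313 - Q)q_E - (65q_E). Setting ∂π_E/∂q_E = 0: 248 - 2q_E - (q_V + q_J) = 0.
Vertex's first-order condition: 185 - 2q_V - (q_E + q_J) = 0.
Juno's first-order condition: 165 - 2q_J - (q_E + q_V) = 0.
Adding the 3 first-order conditions: 598 − 4Q = 0, so Q = 299/2.
Back-substituting: q_E = (248 − 299/2) = 197/2, q_V = (185 − 299/2) = 71/2, q_J = (165 − 299/2) = 31/2.
Price P = 313 - 299/2 = 327/2.
Echo's profit: (327/2 - 65)·(197/2) = 9702.2500.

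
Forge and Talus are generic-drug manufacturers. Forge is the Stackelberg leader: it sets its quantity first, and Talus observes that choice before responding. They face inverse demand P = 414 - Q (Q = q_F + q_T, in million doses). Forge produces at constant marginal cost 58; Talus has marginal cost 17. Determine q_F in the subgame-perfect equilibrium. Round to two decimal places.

The follower Talus best-responds to any q_F: π_T = (414 - Q)q_T - 17q_T.
∂π_T/∂q_T = 397 - q_F - 2q_T = 0 gives the reaction function q_T = (397 - q_F)/2.
The leader anticipates this reaction. Substituting into P = 414 - Q gives P = 431/2 - (1/2)q_F, so π_F = (431/2 - (1/2)q_F)q_F - 58q_F.
The leader's first-order condition 315/2 - q_F = 0 yields q_F = 315/2.
Then q_T = (397 - 315/2)/2 = 479/4.

157.50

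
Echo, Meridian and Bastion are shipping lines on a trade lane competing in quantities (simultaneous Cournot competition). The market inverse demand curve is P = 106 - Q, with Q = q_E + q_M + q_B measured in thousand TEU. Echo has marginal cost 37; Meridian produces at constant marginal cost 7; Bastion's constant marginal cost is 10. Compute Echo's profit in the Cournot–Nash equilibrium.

9

Echo's profit: π_E = (106 - Q)q_E - (37q_E). Setting ∂π_E/∂q_E = 0: 69 - 2q_E - (q_M + q_B) = 0.
Meridian's first-order condition: 99 - 2q_M - (q_E + q_B) = 0.
Bastion's first-order condition: 96 - 2q_B - (q_E + q_M) = 0.
Summing all 3 equations gives 264 − 4Q = 0, hence Q = 66.
Back-substituting: q_E = (69 − 66) = 3, q_M = (99 − 66) = 33, q_B = (96 − 66) = 30.
Price P = 106 - 66 = 40.
Echo's profit: (40 - 37)·3 = 9.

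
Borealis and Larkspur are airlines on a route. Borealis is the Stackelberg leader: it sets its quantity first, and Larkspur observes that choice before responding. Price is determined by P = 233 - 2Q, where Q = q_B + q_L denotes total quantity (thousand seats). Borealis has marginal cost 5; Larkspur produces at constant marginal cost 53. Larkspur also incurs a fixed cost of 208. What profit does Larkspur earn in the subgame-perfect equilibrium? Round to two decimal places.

12.50

Solve by backward induction. Given q_B, the follower Larkspur maximises π_L = (233 - 2q_B - 2q_L)q_L - 53q_L.
Follower FOC: 180 - 2q_B - 4q_L = 0, so q_L(q_B) = (180 - 2q_B)/4.
Borealis substitutes q_L(q_B) into its own profit: π_B = q_B(233 - 2q_B - (180 - 2q_B)/2) - 5q_B = (143 - q_B)q_B - 5q_B.
Maximising: ∂π_B/∂q_B = 138 - 2q_B = 0, giving q_B = 69.
Then q_L = (180 - 2·69)/4 = 21/2.
Price P = 233 - 2·(159/2) = 74.
Larkspur's profit: (74 - 53)·(21/2) - 208 = 25/2.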